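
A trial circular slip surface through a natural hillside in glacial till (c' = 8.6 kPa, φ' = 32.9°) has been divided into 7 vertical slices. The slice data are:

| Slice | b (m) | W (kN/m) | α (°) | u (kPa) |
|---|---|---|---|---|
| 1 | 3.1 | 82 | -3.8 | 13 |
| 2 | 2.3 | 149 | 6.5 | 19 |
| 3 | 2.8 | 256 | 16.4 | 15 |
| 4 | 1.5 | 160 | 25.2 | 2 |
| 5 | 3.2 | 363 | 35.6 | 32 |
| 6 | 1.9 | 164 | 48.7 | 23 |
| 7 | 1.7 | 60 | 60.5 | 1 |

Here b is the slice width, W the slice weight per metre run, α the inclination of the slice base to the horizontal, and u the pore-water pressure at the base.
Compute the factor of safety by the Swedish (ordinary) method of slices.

FS = 1.20

Ordinary method of slices: FS = Σ[c'·Δl_i + (W_i cosα_i − u_i·Δl_i)·tanφ'] / Σ W_i sinα_i, with Δl_i = b_i / cosα_i.
Slice 1: Δl = 3.1/cos(-3.8°) = 3.107 m; N'_1 = 82·cos(-3.8°) − 13·3.107 = 41.4; c'Δl = 26.72; W sinα = -5.4
Slice 2: Δl = 2.3/cos6.5° = 2.315 m; N'_2 = 149·cos6.5° − 19·2.315 = 104.1; c'Δl = 19.91; W sinα = 16.9
Slice 3: Δl = 2.8/cos16.4° = 2.919 m; N'_3 = 256·cos16.4° − 15·2.919 = 201.8; c'Δl = 25.10; W sinα = 72.3
Slice 4: Δl = 1.5/cos25.2° = 1.658 m; N'_4 = 160·cos25.2° − 2·1.658 = 141.5; c'Δl = 14.26; W sinα = 68.1
Slice 5: Δl = 3.2/cos35.6° = 3.936 m; N'_5 = 363·cos35.6° − 32·3.936 = 169.2; c'Δl = 33.85; W sinα = 211.3
Slice 6: Δl = 1.9/cos48.7° = 2.879 m; N'_6 = 164·cos48.7° − 23·2.879 = 42.0; c'Δl = 24.76; W sinα = 123.2
Slice 7: Δl = 1.7/cos60.5° = 3.452 m; N'_7 = 60·cos60.5° − 1·3.452 = 26.1; c'Δl = 29.69; W sinα = 52.2
Σc'Δl = 174.3 kN/m; ΣN' = 726.1 kN/m; ΣW sinα = 538.6 kN/m
Resisting = 174.3 + 726.1·tan32.9° = 174.3 + 469.7 = 644.0 kN/m
FS = 644.0 / 538.6 = 1.196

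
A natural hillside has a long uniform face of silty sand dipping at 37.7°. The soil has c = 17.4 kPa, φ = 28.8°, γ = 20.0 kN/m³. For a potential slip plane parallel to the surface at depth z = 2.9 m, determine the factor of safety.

FS = 1.33

For an infinite slope with a slip plane parallel to the surface (no pore pressure): FS = [c + γz cos²β tanφ] / [γz sinβ cosβ].
γz = 20.0·2.9 = 58.00 kN/m²
Numerator = 17.4 + 58.00·cos²37.7°·tan28.8° = 17.4 + 58.00·0.6260·0.5498 = 37.362 kPa
Denominator = 58.00·sin37.7°·cos37.7° = 58.00·0.6115·0.7912 = 28.064 kPa
FS = 37.362 / 28.064 = 1.331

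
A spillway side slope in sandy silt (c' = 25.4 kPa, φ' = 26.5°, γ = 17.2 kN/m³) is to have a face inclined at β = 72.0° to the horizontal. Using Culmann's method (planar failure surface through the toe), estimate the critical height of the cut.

Culmann's analysis gives the critical failure plane at α_cr = (β + φ')/2 = (72.0 + 26.5)/2 = 49.2°, and the critical height
H_c = (4c'/γ) · sinβ cosφ' / [1 − cos(β − φ')]
    = (4·25.4/17.2) · sin72.0°·cos26.5° / [1 − cos(45.5°)]
    = 5.907 · 0.9511·0.8949 / [1 − 0.7009]
    = 5.907 · 0.8511 / 0.2991
    = 16.81 m

H_c = 16.81 m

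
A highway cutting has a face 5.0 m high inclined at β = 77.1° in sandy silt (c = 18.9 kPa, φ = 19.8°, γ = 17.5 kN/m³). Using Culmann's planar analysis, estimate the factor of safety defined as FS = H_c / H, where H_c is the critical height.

H_c = (4c/γ) · sinβ cosφ / [1 − cos(β − φ)]
    = (4·18.9/17.5) · sin77.1°·cos19.8° / [1 − cos57.3°]
    = 4.320 · 0.9171 / 0.4598 = 8.62 m
FS = H_c / H = 8.62 / 5.0 = 1.724

FS = 1.72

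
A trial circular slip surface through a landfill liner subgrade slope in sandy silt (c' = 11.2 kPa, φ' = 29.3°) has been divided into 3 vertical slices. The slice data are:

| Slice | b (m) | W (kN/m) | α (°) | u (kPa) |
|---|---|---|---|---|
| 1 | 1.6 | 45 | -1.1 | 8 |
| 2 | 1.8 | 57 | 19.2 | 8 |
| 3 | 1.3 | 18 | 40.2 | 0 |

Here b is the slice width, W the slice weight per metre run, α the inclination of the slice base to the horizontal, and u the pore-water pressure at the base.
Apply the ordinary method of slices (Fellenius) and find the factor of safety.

FS = 3.59

Ordinary method of slices: FS = Σ[c'·Δl_i + (W_i cosα_i − u_i·Δl_i)·tanφ'] / Σ W_i sinα_i, with Δl_i = b_i / cosα_i.
Slice 1: Δl = 1.6/cos(-1.1°) = 1.600 m; N'_1 = 45·cos(-1.1°) − 8·1.600 = 32.2; c'Δl = 17.92; W sinα = -0.9
Slice 2: Δl = 1.8/cos19.2° = 1.906 m; N'_2 = 57·cos19.2° − 8·1.906 = 38.6; c'Δl = 21.35; W sinα = 18.7
Slice 3: Δl = 1.3/cos40.2° = 1.702 m; N'_3 = 18·cos40.2° − 0·1.702 = 13.7; c'Δl = 19.06; W sinα = 11.6
Σc'Δl = 58.3 kN/m; ΣN' = 84.5 kN/m; ΣW sinα = 29.5 kN/m
Resisting = 58.3 + 84.5·tan29.3° = 58.3 + 47.4 = 105.8 kN/m
FS = 105.8 / 29.5 = 3.585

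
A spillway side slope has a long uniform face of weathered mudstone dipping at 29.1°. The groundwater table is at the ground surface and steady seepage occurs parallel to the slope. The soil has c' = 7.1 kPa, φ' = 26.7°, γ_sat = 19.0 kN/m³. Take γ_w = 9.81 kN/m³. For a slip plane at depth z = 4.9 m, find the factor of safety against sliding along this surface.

With seepage parallel to the slope and the water table at the surface, the effective normal stress on the slip plane uses the buoyant unit weight γ' = γ_sat − γ_w while the driving shear stress uses γ_sat:
FS = [c' + γ' z cos²β tanφ'] / [γ_sat z sinβ cosβ]
γ' = 19.0 − 9.81 = 9.19 kN/m³
Numerator = 7.1 + 9.19·4.9·cos²29.1°·tan26.7° = 7.1 + 9.19·4.9·0.7635·0.5029 = 24.391 kPa
Denominator = 19.0·4.9·sin29.1°·cos29.1° = 19.0·4.9·0.4863·0.8738 = 39.563 kPa
FS = 24.391 / 39.563 = 0.617

FS = 0.62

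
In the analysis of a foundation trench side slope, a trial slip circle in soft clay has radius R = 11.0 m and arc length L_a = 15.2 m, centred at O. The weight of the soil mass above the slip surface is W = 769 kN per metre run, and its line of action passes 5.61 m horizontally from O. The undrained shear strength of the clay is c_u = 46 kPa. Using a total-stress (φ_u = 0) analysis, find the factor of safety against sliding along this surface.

Taking moments about the centre O, the resisting moment is provided by the undrained shear strength acting along the arc:
M_R = c_u·L_a·R = 46·15.20·11.0 = 7691.2 kN·m/m
M_D = W·d = 769·5.61 = 4314.1 kN·m/m
FS = M_R / M_D = 7691.2 / 4314.1 = 1.783

FS = 1.78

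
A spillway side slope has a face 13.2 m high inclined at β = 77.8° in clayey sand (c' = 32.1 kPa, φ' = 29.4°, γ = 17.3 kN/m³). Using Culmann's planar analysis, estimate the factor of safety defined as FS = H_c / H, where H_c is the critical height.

H_c = (4c'/γ) · sinβ cosφ' / [1 − cos(β − φ')]
    = (4·32.1/17.3) · sin77.8°·cos29.4° / [1 − cos48.4°]
    = 7.422 · 0.8515 / 0.3361 = 18.81 m
FS = H_c / H = 18.81 / 13.2 = 1.425

FS = 1.42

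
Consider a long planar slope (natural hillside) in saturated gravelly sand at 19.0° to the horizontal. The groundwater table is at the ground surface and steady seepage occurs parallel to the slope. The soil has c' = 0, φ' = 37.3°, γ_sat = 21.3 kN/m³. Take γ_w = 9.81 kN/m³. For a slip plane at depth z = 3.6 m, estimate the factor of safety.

FS = 1.19

With seepage parallel to the slope and the water table at the surface, the effective normal stress on the slip plane uses the buoyant unit weight γ' = γ_sat − γ_w while the driving shear stress uses γ_sat:
FS = [c' + γ' z cos²β tanφ'] / [γ_sat z sinβ cosβ]
(For c' = 0 this reduces to FS = (γ'/γ_sat)·tanφ'/tanβ.)
γ' = 21.3 − 9.81 = 11.49 kN/m³
Numerator = 0.0 + 11.49·3.6·cos²19.0°·tan37.3° = 0.0 + 11.49·3.6·0.8940·0.7618 = 28.171 kPa
Denominator = 21.3·3.6·sin19.0°·cos19.0° = 21.3·3.6·0.3256·0.9455 = 23.604 kPa
FS = 28.171 / 23.604 = 1.193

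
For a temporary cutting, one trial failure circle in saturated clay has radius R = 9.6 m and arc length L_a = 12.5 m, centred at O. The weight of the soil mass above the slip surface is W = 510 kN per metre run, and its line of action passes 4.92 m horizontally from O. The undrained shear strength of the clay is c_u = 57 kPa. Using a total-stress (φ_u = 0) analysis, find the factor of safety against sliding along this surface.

Taking moments about the centre O, the resisting moment is provided by the undrained shear strength acting along the arc:
M_R = c_u·L_a·R = 57·12.50·9.6 = 6840.0 kN·m/m
M_D = W·d = 510·4.92 = 2509.2 kN·m/m
FS = M_R / M_D = 6840.0 / 2509.2 = 2.726

FS = 2.73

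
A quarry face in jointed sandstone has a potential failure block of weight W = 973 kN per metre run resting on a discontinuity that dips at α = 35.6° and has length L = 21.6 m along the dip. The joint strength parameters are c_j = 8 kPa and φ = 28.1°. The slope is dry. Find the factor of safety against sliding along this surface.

FS = 1.05

Resolving the block weight along and normal to the plane and applying the Mohr–Coulomb strength on the joint:
N' = W cosα = 973·cos35.6° = 791.1 kN/m
Driving force T = W sinα = 973·sin35.6° = 566.4 kN/m
Resisting force R = c_j·L + N'·tanφ = 8·21.6 + 791.1·tan28.1° = 172.8 + 422.4 = 595.2 kN/m
FS = R / T = 595.2 / 566.4 = 1.051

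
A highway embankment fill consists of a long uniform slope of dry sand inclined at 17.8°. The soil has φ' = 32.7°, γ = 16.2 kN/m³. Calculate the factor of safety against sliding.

For a dry cohesionless infinite slope the factor of safety is FS = tanφ' / tanβ.
FS = tan32.7° / tan17.8° = 0.6420 / 0.3211 = 2.000

FS = 2.00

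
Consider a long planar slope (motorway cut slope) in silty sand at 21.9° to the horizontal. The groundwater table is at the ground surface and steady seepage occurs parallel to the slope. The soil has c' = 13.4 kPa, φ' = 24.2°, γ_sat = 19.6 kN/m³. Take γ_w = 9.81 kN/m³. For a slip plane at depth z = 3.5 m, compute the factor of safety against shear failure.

FS = 1.12

With seepage parallel to the slope and the water table at the surface, the effective normal stress on the slip plane uses the buoyant unit weight γ' = γ_sat − γ_w while the driving shear stress uses γ_sat:
FS = [c' + γ' z cos²β tanφ'] / [γ_sat z sinβ cosβ]
γ' = 19.6 − 9.81 = 9.79 kN/m³
Numerator = 13.4 + 9.79·3.5·cos²21.9°·tan24.2° = 13.4 + 9.79·3.5·0.8609·0.4494 = 26.657 kPa
Denominator = 19.6·3.5·sin21.9°·cos21.9° = 19.6·3.5·0.3730·0.9278 = 23.741 kPa
FS = 26.657 / 23.741 = 1.123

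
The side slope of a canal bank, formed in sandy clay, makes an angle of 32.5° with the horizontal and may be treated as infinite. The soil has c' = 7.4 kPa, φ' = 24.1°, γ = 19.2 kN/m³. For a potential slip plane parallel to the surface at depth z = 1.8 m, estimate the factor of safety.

For an infinite slope with a slip plane parallel to the surface (no pore pressure): FS = [c' + γz cos²β tanφ'] / [γz sinβ cosβ].
γz = 19.2·1.8 = 34.56 kN/m²
Numerator = 7.4 + 34.56·cos²32.5°·tan24.1° = 7.4 + 34.56·0.7113·0.4473 = 18.396 kPa
Denominator = 34.56·sin32.5°·cos32.5° = 34.56·0.5373·0.8434 = 15.661 kPa
FS = 18.396 / 15.661 = 1.175

FS = 1.17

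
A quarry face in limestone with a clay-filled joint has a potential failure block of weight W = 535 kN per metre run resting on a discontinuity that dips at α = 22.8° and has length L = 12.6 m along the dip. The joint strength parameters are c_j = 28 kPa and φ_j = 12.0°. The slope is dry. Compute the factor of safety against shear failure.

FS = 2.21

Resolving the block weight along and normal to the plane and applying the Mohr–Coulomb strength on the joint:
N' = W cosα = 535·cos22.8° = 493.2 kN/m
Driving force T = W sinα = 535·sin22.8° = 207.3 kN/m
Resisting force R = c_j·L + N'·tanφ_j = 28·12.6 + 493.2·tan12.0° = 352.8 + 104.8 = 457.6 kN/m
FS = R / T = 457.6 / 207.3 = 2.207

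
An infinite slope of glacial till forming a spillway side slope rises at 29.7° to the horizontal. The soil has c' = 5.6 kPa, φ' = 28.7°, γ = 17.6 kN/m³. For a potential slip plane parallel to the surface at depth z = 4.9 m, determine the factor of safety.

For an infinite slope with a slip plane parallel to the surface (no pore pressure): FS = [c' + γz cos²β tanφ'] / [γz sinβ cosβ].
γz = 17.6·4.9 = 86.24 kN/m²
Numerator = 5.6 + 86.24·cos²29.7°·tan28.7° = 5.6 + 86.24·0.7545·0.5475 = 41.225 kPa
Denominator = 86.24·sin29.7°·cos29.7° = 86.24·0.4955·0.8686 = 37.115 kPa
FS = 41.225 / 37.115 = 1.111

FS = 1.11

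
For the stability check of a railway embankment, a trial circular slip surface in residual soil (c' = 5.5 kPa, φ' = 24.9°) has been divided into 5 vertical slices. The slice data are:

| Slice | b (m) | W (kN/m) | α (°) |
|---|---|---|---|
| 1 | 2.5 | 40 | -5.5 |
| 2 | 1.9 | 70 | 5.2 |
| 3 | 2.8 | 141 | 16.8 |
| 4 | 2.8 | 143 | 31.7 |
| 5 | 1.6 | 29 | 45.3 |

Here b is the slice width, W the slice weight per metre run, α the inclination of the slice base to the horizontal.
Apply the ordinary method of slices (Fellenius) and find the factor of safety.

FS = 1.80

Ordinary method of slices: FS = Σ[c'·Δl_i + (W_i cosα_i)·tanφ'] / Σ W_i sinα_i, with Δl_i = b_i / cosα_i.
Slice 1: Δl = 2.5/cos(-5.5°) = 2.512 m; N'_1 = 40·cos(-5.5°) = 39.8; c'Δl = 13.81; W sinα = -3.8
Slice 2: Δl = 1.9/cos5.2° = 1.908 m; N'_2 = 70·cos5.2° = 69.7; c'Δl = 10.49; W sinα = 6.3
Slice 3: Δl = 2.8/cos16.8° = 2.925 m; N'_3 = 141·cos16.8° = 135.0; c'Δl = 16.09; W sinα = 40.8
Slice 4: Δl = 2.8/cos31.7° = 3.291 m; N'_4 = 143·cos31.7° = 121.7; c'Δl = 18.10; W sinα = 75.1
Slice 5: Δl = 1.6/cos45.3° = 2.275 m; N'_5 = 29·cos45.3° = 20.4; c'Δl = 12.51; W sinα = 20.6
Σc'Δl = 71.0 kN/m; ΣN' = 386.6 kN/m; ΣW sinα = 139.0 kN/m
Resisting = 71.0 + 386.6·tan24.9° = 71.0 + 179.4 = 250.4 kN/m
FS = 250.4 / 139.0 = 1.802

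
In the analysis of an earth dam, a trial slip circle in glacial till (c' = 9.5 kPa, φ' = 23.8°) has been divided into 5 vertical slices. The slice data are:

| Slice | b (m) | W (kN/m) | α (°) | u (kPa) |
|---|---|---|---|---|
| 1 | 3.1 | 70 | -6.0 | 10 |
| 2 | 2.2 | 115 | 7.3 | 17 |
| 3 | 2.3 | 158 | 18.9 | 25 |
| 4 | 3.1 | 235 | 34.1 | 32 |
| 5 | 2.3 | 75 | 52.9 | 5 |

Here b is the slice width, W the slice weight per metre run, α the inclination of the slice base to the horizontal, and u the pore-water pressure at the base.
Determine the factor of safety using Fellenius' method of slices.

FS = 1.12

Ordinary method of slices: FS = Σ[c'·Δl_i + (W_i cosα_i − u_i·Δl_i)·tanφ'] / Σ W_i sinα_i, with Δl_i = b_i / cosα_i.
Slice 1: Δl = 3.1/cos(-6.0°) = 3.117 m; N'_1 = 70·cos(-6.0°) − 10·3.117 = 38.4; c'Δl = 29.61; W sinα = -7.3
Slice 2: Δl = 2.2/cos7.3° = 2.218 m; N'_2 = 115·cos7.3° − 17·2.218 = 76.4; c'Δl = 21.07; W sinα = 14.6
Slice 3: Δl = 2.3/cos18.9° = 2.431 m; N'_3 = 158·cos18.9° − 25·2.431 = 88.7; c'Δl = 23.10; W sinα = 51.2
Slice 4: Δl = 3.1/cos34.1° = 3.744 m; N'_4 = 235·cos34.1° − 32·3.744 = 74.8; c'Δl = 35.57; W sinα = 131.8
Slice 5: Δl = 2.3/cos52.9° = 3.813 m; N'_5 = 75·cos52.9° − 5·3.813 = 26.2; c'Δl = 36.22; W sinα = 59.8
Σc'Δl = 145.6 kN/m; ΣN' = 304.5 kN/m; ΣW sinα = 250.0 kN/m
Resisting = 145.6 + 304.5·tan23.8° = 145.6 + 134.3 = 279.9 kN/m
FS = 279.9 / 250.0 = 1.119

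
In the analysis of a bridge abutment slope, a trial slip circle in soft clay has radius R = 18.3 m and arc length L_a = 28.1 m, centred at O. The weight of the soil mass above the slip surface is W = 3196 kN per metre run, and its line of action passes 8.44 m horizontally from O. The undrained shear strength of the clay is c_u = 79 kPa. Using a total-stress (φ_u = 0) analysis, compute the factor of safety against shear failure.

Taking moments about the centre O, the resisting moment is provided by the undrained shear strength acting along the arc:
M_R = c_u·L_a·R = 79·28.10·18.3 = 40624.2 kN·m/m
M_D = W·d = 3196·8.44 = 26974.2 kN·m/m
FS = M_R / M_D = 40624.2 / 26974.2 = 1.506

FS = 1.51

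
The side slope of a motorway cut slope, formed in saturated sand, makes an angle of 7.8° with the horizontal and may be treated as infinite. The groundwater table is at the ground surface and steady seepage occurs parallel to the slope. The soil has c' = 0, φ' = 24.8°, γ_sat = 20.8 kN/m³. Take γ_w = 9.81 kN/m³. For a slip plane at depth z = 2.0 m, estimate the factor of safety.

FS = 1.78

With seepage parallel to the slope and the water table at the surface, the effective normal stress on the slip plane uses the buoyant unit weight γ' = γ_sat − γ_w while the driving shear stress uses γ_sat:
FS = [c' + γ' z cos²β tanφ'] / [γ_sat z sinβ cosβ]
(For c' = 0 this reduces to FS = (γ'/γ_sat)·tanφ'/tanβ.)
γ' = 20.8 − 9.81 = 10.99 kN/m³
Numerator = 0.0 + 10.99·2.0·cos²7.8°·tan24.8° = 0.0 + 10.99·2.0·0.9816·0.4621 = 9.969 kPa
Denominator = 20.8·2.0·sin7.8°·cos7.8° = 20.8·2.0·0.1357·0.9907 = 5.594 kPa
FS = 9.969 / 5.594 = 1.782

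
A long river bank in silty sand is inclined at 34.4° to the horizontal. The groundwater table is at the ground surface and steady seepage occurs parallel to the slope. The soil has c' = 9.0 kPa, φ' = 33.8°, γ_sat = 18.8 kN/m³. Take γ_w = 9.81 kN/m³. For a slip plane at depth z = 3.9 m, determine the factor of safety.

With seepage parallel to the slope and the water table at the surface, the effective normal stress on the slip plane uses the buoyant unit weight γ' = γ_sat − γ_w while the driving shear stress uses γ_sat:
FS = [c' + γ' z cos²β tanφ'] / [γ_sat z sinβ cosβ]
γ' = 18.8 − 9.81 = 8.99 kN/m³
Numerator = 9.0 + 8.99·3.9·cos²34.4°·tan33.8° = 9.0 + 8.99·3.9·0.6808·0.6694 = 24.980 kPa
Denominator = 18.8·3.9·sin34.4°·cos34.4° = 18.8·3.9·0.5650·0.8251 = 34.179 kPa
FS = 24.980 / 34.179 = 0.731

FS = 0.73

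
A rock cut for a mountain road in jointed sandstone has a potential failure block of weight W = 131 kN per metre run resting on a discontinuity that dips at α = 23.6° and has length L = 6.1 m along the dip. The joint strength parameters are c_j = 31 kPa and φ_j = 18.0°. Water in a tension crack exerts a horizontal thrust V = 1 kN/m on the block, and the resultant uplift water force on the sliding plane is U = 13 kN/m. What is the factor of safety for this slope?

Resolving the block weight along and normal to the plane and applying the Mohr–Coulomb strength on the joint:
N' = W cosα − U − V sinα = 131·cos23.6° − 13 − 1·sin23.6° = 106.6 kN/m
Driving force T = W sinα + V cosα = 131·sin23.6° + 1·cos23.6° = 53.4 kN/m
Resisting force R = c_j·L + N'·tanφ_j = 31·6.1 + 106.6·tan18.0° = 189.1 + 34.7 = 223.8 kN/m
FS = R / T = 223.8 / 53.4 = 4.193

FS = 4.19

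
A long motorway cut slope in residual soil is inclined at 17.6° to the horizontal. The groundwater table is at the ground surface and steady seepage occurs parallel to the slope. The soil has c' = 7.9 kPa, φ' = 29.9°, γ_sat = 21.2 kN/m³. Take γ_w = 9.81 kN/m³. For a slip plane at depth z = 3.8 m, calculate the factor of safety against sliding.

With seepage parallel to the slope and the water table at the surface, the effective normal stress on the slip plane uses the buoyant unit weight γ' = γ_sat − γ_w while the driving shear stress uses γ_sat:
FS = [c' + γ' z cos²β tanφ'] / [γ_sat z sinβ cosβ]
γ' = 21.2 − 9.81 = 11.39 kN/m³
Numerator = 7.9 + 11.39·3.8·cos²17.6°·tan29.9° = 7.9 + 11.39·3.8·0.9086·0.5750 = 30.513 kPa
Denominator = 21.2·3.8·sin17.6°·cos17.6° = 21.2·3.8·0.3024·0.9532 = 23.219 kPa
FS = 30.513 / 23.219 = 1.314

FS = 1.31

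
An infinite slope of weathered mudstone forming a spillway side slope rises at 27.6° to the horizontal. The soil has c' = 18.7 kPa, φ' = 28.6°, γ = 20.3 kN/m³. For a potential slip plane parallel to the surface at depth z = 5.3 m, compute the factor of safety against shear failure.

For an infinite slope with a slip plane parallel to the surface (no pore pressure): FS = [c' + γz cos²β tanφ'] / [γz sinβ cosβ].
γz = 20.3·5.3 = 107.59 kN/m²
Numerator = 18.7 + 107.59·cos²27.6°·tan28.6° = 18.7 + 107.59·0.7854·0.5452 = 64.769 kPa
Denominator = 107.59·sin27.6°·cos27.6° = 107.59·0.4633·0.8862 = 44.174 kPa
FS = 64.769 / 44.174 = 1.466

FS = 1.47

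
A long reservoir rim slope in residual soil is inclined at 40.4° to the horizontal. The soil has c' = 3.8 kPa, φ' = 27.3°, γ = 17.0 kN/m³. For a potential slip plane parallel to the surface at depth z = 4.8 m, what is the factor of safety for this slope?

FS = 0.70

For an infinite slope with a slip plane parallel to the surface (no pore pressure): FS = [c' + γz cos²β tanφ'] / [γz sinβ cosβ].
γz = 17.0·4.8 = 81.60 kN/m²
Numerator = 3.8 + 81.60·cos²40.4°·tan27.3° = 3.8 + 81.60·0.5799·0.5161 = 28.225 kPa
Denominator = 81.60·sin40.4°·cos40.4° = 81.60·0.6481·0.7615 = 40.275 kPa
FS = 28.225 / 40.275 = 0.701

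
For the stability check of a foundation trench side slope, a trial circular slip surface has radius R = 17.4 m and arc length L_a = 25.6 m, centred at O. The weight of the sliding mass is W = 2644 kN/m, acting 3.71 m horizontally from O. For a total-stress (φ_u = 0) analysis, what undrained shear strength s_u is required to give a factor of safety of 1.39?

FS = s_u·L_a·R / (W·d), so s_u = FS·W·d / (L_a·R).
s_u = 1.39·2644·3.71 / (25.60·17.4) = 13634.8 / 445.44 = 30.61 kPa

s_u = 30.6 kPa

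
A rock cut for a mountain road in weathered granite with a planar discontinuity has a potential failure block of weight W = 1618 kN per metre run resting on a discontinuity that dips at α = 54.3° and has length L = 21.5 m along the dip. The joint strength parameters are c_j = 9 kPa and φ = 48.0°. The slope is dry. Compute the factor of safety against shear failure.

FS = 0.95

Resolving the block weight along and normal to the plane and applying the Mohr–Coulomb strength on the joint:
N' = W cosα = 1618·cos54.3° = 944.2 kN/m
Driving force T = W sinα = 1618·sin54.3° = 1314.0 kN/m
Resisting force R = c_j·L + N'·tanφ = 9·21.5 + 944.2·tan48.0° = 193.5 + 1048.6 = 1242.1 kN/m
FS = R / T = 1242.1 / 1314.0 = 0.945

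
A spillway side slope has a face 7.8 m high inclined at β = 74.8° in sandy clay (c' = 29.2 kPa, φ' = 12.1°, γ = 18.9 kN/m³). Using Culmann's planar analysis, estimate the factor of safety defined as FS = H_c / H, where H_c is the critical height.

FS = 1.38

H_c = (4c'/γ) · sinβ cosφ' / [1 − cos(β − φ')]
    = (4·29.2/18.9) · sin74.8°·cos12.1° / [1 − cos62.7°]
    = 6.180 · 0.9436 / 0.5414 = 10.77 m
FS = H_c / H = 10.77 / 7.8 = 1.381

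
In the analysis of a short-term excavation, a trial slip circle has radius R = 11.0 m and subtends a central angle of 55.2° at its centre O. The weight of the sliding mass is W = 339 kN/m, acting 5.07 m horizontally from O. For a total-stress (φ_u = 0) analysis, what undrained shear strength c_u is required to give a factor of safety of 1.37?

FS = c_u·L_a·R / (W·d), so c_u = FS·W·d / (L_a·R).
Arc length L_a = R·θ = 11.0·(55.2°·π/180) = 11.0·0.9634 = 10.60 m
c_u = 1.37·339·5.07 / (10.60·11.0) = 2354.7 / 116.57 = 20.20 kPa

c_u = 20.2 kPa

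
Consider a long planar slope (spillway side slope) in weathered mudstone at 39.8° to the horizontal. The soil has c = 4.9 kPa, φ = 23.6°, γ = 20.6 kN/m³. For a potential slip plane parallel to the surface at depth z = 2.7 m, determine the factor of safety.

For an infinite slope with a slip plane parallel to the surface (no pore pressure): FS = [c + γz cos²β tanφ] / [γz sinβ cosβ].
γz = 20.6·2.7 = 55.62 kN/m²
Numerator = 4.9 + 55.62·cos²39.8°·tan23.6° = 4.9 + 55.62·0.5903·0.4369 = 19.243 kPa
Denominator = 55.62·sin39.8°·cos39.8° = 55.62·0.6401·0.7683 = 27.353 kPa
FS = 19.243 / 27.353 = 0.704

FS = 0.70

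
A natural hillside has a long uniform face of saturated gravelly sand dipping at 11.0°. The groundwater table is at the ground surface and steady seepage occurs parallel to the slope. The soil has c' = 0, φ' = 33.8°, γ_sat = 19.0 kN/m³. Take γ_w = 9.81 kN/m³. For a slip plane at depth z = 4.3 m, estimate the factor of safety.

FS = 1.67

With seepage parallel to the slope and the water table at the surface, the effective normal stress on the slip plane uses the buoyant unit weight γ' = γ_sat − γ_w while the driving shear stress uses γ_sat:
FS = [c' + γ' z cos²β tanφ'] / [γ_sat z sinβ cosβ]
(For c' = 0 this reduces to FS = (γ'/γ_sat)·tanφ'/tanβ.)
γ' = 19.0 − 9.81 = 9.19 kN/m³
Numerator = 0.0 + 9.19·4.3·cos²11.0°·tan33.8° = 0.0 + 9.19·4.3·0.9636·0.6694 = 25.491 kPa
Denominator = 19.0·4.3·sin11.0°·cos11.0° = 19.0·4.3·0.1908·0.9816 = 15.303 kPa
FS = 25.491 / 15.303 = 1.666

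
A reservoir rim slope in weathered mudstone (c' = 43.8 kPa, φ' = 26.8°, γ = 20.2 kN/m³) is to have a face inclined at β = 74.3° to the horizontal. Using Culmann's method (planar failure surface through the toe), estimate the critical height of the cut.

Culmann's analysis gives the critical failure plane at α_cr = (β + φ')/2 = (74.3 + 26.8)/2 = 50.5°, and the critical height
H_c = (4c'/γ) · sinβ cosφ' / [1 − cos(β − φ')]
    = (4·43.8/20.2) · sin74.3°·cos26.8° / [1 − cos(47.5°)]
    = 8.673 · 0.9627·0.8926 / [1 − 0.6756]
    = 8.673 · 0.8593 / 0.3244
    = 22.97 m

H_c = 22.97 m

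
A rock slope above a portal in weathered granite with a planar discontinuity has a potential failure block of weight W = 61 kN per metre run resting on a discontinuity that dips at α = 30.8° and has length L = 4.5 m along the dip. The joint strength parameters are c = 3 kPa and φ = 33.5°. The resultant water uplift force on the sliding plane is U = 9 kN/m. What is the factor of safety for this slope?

Resolving the block weight along and normal to the plane and applying the Mohr–Coulomb strength on the joint:
N' = W cosα − U = 61·cos30.8° − 9 = 43.4 kN/m
Driving force T = W sinα = 61·sin30.8° = 31.2 kN/m
Resisting force R = c·L + N'·tanφ = 3·4.5 + 43.4·tan33.5° = 13.5 + 28.7 = 42.2 kN/m
FS = R / T = 42.2 / 31.2 = 1.352

FS = 1.35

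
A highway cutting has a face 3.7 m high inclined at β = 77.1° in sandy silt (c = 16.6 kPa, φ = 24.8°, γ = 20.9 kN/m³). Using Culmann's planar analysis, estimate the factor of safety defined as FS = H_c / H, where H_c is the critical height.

FS = 1.96

H_c = (4c/γ) · sinβ cosφ / [1 − cos(β − φ)]
    = (4·16.6/20.9) · sin77.1°·cos24.8° / [1 − cos52.3°]
    = 3.177 · 0.8849 / 0.3885 = 7.24 m
FS = H_c / H = 7.24 / 3.7 = 1.956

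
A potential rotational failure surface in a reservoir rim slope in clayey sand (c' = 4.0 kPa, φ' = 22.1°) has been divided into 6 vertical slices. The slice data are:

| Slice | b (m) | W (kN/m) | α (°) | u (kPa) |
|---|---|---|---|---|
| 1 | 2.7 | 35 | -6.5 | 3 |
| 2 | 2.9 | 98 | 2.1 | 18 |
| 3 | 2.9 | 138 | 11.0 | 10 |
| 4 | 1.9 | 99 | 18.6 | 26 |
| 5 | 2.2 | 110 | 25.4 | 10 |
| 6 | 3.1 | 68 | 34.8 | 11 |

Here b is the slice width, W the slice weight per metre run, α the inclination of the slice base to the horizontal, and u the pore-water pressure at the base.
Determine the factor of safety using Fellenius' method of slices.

Ordinary method of slices: FS = Σ[c'·Δl_i + (W_i cosα_i − u_i·Δl_i)·tanφ'] / Σ W_i sinα_i, with Δl_i = b_i / cosα_i.
Slice 1: Δl = 2.7/cos(-6.5°) = 2.717 m; N'_1 = 35·cos(-6.5°) − 3·2.717 = 26.6; c'Δl = 10.87; W sinα = -4.0
Slice 2: Δl = 2.9/cos2.1° = 2.902 m; N'_2 = 98·cos2.1° − 18·2.902 = 45.7; c'Δl = 11.61; W sinα = 3.6
Slice 3: Δl = 2.9/cos11.0° = 2.954 m; N'_3 = 138·cos11.0° − 10·2.954 = 105.9; c'Δl = 11.82; W sinα = 26.3
Slice 4: Δl = 1.9/cos18.6° = 2.005 m; N'_4 = 99·cos18.6° − 26·2.005 = 41.7; c'Δl = 8.02; W sinα = 31.6
Slice 5: Δl = 2.2/cos25.4° = 2.435 m; N'_5 = 110·cos25.4° − 10·2.435 = 75.0; c'Δl = 9.74; W sinα = 47.2
Slice 6: Δl = 3.1/cos34.8° = 3.775 m; N'_6 = 68·cos34.8° − 11·3.775 = 14.3; c'Δl = 15.10; W sinα = 38.8
Σc'Δl = 67.2 kN/m; ΣN' = 309.3 kN/m; ΣW sinα = 143.5 kN/m
Resisting = 67.2 + 309.3·tan22.1° = 67.2 + 125.6 = 192.7 kN/m
FS = 192.7 / 143.5 = 1.343

FS = 1.34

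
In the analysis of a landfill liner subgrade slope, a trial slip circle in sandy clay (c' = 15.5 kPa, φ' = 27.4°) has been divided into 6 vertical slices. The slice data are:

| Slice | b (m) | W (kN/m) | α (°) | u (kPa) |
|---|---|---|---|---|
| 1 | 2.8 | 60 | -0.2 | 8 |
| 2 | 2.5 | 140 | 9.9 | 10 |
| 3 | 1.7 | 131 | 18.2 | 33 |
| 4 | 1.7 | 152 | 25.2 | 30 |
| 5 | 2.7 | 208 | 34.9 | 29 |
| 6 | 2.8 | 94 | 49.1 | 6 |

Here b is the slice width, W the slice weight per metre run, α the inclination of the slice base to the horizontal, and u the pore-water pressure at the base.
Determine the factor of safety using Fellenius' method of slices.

FS = 1.47

Ordinary method of slices: FS = Σ[c'·Δl_i + (W_i cosα_i − u_i·Δl_i)·tanφ'] / Σ W_i sinα_i, with Δl_i = b_i / cosα_i.
Slice 1: Δl = 2.8/cos(-0.2°) = 2.800 m; N'_1 = 60·cos(-0.2°) − 8·2.800 = 37.6; c'Δl = 43.40; W sinα = -0.2
Slice 2: Δl = 2.5/cos9.9° = 2.538 m; N'_2 = 140·cos9.9° − 10·2.538 = 112.5; c'Δl = 39.34; W sinα = 24.1
Slice 3: Δl = 1.7/cos18.2° = 1.790 m; N'_3 = 131·cos18.2° − 33·1.790 = 65.4; c'Δl = 27.74; W sinα = 40.9
Slice 4: Δl = 1.7/cos25.2° = 1.879 m; N'_4 = 152·cos25.2° − 30·1.879 = 81.2; c'Δl = 29.12; W sinα = 64.7
Slice 5: Δl = 2.7/cos34.9° = 3.292 m; N'_5 = 208·cos34.9° − 29·3.292 = 75.1; c'Δl = 51.03; W sinα = 119.0
Slice 6: Δl = 2.8/cos49.1° = 4.277 m; N'_6 = 94·cos49.1° − 6·4.277 = 35.9; c'Δl = 66.29; W sinα = 71.1
Σc'Δl = 256.9 kN/m; ΣN' = 407.7 kN/m; ΣW sinα = 319.6 kN/m
Resisting = 256.9 + 407.7·tan27.4° = 256.9 + 211.3 = 468.2 kN/m
FS = 468.2 / 319.6 = 1.465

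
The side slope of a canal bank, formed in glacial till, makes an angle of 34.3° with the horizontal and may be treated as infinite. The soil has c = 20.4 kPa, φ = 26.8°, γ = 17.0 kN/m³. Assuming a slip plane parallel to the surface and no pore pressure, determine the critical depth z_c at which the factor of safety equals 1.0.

Setting FS = 1.00 in FS = [c + γz cos²β tanφ] / [γz sinβ cosβ] and solving for z:
z = c / [γ cosβ (FS·sinβ − cosβ·tanφ)]
  = 20.4 / [17.0·cos34.3°·(1.00·sin34.3° − cos34.3°·tan26.8°)]
  = 20.4 / [17.0·0.8261·(1.00·0.5635 − 0.8261·0.5051)]
  = 20.4 / 2.0537 = 9.933 m

z_c = 9.93 m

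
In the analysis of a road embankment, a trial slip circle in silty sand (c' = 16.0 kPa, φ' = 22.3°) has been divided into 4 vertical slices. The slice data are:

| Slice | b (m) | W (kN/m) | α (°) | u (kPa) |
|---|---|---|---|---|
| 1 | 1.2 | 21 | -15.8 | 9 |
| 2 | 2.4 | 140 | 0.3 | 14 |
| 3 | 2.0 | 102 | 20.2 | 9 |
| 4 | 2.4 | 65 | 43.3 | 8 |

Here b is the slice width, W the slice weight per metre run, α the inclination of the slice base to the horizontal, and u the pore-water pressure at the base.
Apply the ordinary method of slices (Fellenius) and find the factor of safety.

FS = 3.11

Ordinary method of slices: FS = Σ[c'·Δl_i + (W_i cosα_i − u_i·Δl_i)·tanφ'] / Σ W_i sinα_i, with Δl_i = b_i / cosα_i.
Slice 1: Δl = 1.2/cos(-15.8°) = 1.247 m; N'_1 = 21·cos(-15.8°) − 9·1.247 = 9.0; c'Δl = 19.95; W sinα = -5.7
Slice 2: Δl = 2.4/cos0.3° = 2.400 m; N'_2 = 140·cos0.3° − 14·2.400 = 106.4; c'Δl = 38.40; W sinα = 0.7
Slice 3: Δl = 2.0/cos20.2° = 2.131 m; N'_3 = 102·cos20.2° − 9·2.131 = 76.5; c'Δl = 34.10; W sinα = 35.2
Slice 4: Δl = 2.4/cos43.3° = 3.298 m; N'_4 = 65·cos43.3° − 8·3.298 = 20.9; c'Δl = 52.76; W sinα = 44.6
Σc'Δl = 145.2 kN/m; ΣN' = 212.9 kN/m; ΣW sinα = 74.8 kN/m
Resisting = 145.2 + 212.9·tan22.3° = 145.2 + 87.3 = 232.5 kN/m
FS = 232.5 / 74.8 = 3.108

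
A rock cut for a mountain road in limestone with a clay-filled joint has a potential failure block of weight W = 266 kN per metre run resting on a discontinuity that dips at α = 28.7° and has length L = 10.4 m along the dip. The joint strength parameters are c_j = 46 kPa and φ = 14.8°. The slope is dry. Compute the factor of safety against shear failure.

Resolving the block weight along and normal to the plane and applying the Mohr–Coulomb strength on the joint:
N' = W cosα = 266·cos28.7° = 233.3 kN/m
Driving force T = W sinα = 266·sin28.7° = 127.7 kN/m
Resisting force R = c_j·L + N'·tanφ = 46·10.4 + 233.3·tan14.8° = 478.4 + 61.6 = 540.0 kN/m
FS = R / T = 540.0 / 127.7 = 4.228

FS = 4.23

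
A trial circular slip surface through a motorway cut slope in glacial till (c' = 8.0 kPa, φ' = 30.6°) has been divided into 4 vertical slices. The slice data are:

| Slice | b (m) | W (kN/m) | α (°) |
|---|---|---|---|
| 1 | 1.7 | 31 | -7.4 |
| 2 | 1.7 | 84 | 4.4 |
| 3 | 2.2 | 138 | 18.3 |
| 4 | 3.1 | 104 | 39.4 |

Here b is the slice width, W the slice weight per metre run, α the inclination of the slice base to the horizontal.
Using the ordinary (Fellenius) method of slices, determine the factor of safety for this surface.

Ordinary method of slices: FS = Σ[c'·Δl_i + (W_i cosα_i)·tanφ'] / Σ W_i sinα_i, with Δl_i = b_i / cosα_i.
Slice 1: Δl = 1.7/cos(-7.4°) = 1.714 m; N'_1 = 31·cos(-7.4°) = 30.7; c'Δl = 13.71; W sinα = -4.0
Slice 2: Δl = 1.7/cos4.4° = 1.705 m; N'_2 = 84·cos4.4° = 83.8; c'Δl = 13.64; W sinα = 6.4
Slice 3: Δl = 2.2/cos18.3° = 2.317 m; N'_3 = 138·cos18.3° = 131.0; c'Δl = 18.54; W sinα = 43.3
Slice 4: Δl = 3.1/cos39.4° = 4.012 m; N'_4 = 104·cos39.4° = 80.4; c'Δl = 32.09; W sinα = 66.0
Σc'Δl = 78.0 kN/m; ΣN' = 325.9 kN/m; ΣW sinα = 111.8 kN/m
Resisting = 78.0 + 325.9·tan30.6° = 78.0 + 192.7 = 270.7 kN/m
FS = 270.7 / 111.8 = 2.421

FS = 2.42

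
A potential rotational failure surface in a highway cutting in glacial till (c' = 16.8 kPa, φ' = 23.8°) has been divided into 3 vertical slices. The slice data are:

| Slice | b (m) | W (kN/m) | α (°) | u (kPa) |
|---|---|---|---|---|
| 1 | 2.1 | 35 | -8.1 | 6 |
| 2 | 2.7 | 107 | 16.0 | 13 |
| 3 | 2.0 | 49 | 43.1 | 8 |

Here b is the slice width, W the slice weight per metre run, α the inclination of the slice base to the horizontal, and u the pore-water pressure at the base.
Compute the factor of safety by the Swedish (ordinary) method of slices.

Ordinary method of slices: FS = Σ[c'·Δl_i + (W_i cosα_i − u_i·Δl_i)·tanφ'] / Σ W_i sinα_i, with Δl_i = b_i / cosα_i.
Slice 1: Δl = 2.1/cos(-8.1°) = 2.121 m; N'_1 = 35·cos(-8.1°) − 6·2.121 = 21.9; c'Δl = 35.64; W sinα = -4.9
Slice 2: Δl = 2.7/cos16.0° = 2.809 m; N'_2 = 107·cos16.0° − 13·2.809 = 66.3; c'Δl = 47.19; W sinα = 29.5
Slice 3: Δl = 2.0/cos43.1° = 2.739 m; N'_3 = 49·cos43.1° − 8·2.739 = 13.9; c'Δl = 46.02; W sinα = 33.5
Σc'Δl = 128.8 kN/m; ΣN' = 102.1 kN/m; ΣW sinα = 58.0 kN/m
Resisting = 128.8 + 102.1·tan23.8° = 128.8 + 45.0 = 173.9 kN/m
FS = 173.9 / 58.0 = 2.996

FS = 3.00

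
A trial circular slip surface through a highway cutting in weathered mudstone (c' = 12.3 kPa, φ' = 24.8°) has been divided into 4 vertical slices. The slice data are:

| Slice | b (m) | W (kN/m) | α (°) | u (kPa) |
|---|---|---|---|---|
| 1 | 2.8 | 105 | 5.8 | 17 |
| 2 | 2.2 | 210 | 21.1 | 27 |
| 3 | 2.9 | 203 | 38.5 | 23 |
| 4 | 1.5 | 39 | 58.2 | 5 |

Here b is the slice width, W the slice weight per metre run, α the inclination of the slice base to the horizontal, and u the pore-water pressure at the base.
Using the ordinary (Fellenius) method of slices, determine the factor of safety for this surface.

FS = 1.09

Ordinary method of slices: FS = Σ[c'·Δl_i + (W_i cosα_i − u_i·Δl_i)·tanφ'] / Σ W_i sinα_i, with Δl_i = b_i / cosα_i.
Slice 1: Δl = 2.8/cos5.8° = 2.814 m; N'_1 = 105·cos5.8° − 17·2.814 = 56.6; c'Δl = 34.62; W sinα = 10.6
Slice 2: Δl = 2.2/cos21.1° = 2.358 m; N'_2 = 210·cos21.1° − 27·2.358 = 132.3; c'Δl = 29.00; W sinα = 75.6
Slice 3: Δl = 2.9/cos38.5° = 3.706 m; N'_3 = 203·cos38.5° − 23·3.706 = 73.6; c'Δl = 45.58; W sinα = 126.4
Slice 4: Δl = 1.5/cos58.2° = 2.847 m; N'_4 = 39·cos58.2° − 5·2.847 = 6.3; c'Δl = 35.01; W sinα = 33.1
Σc'Δl = 144.2 kN/m; ΣN' = 268.8 kN/m; ΣW sinα = 245.7 kN/m
Resisting = 144.2 + 268.8·tan24.8° = 144.2 + 124.2 = 268.4 kN/m
FS = 268.4 / 245.7 = 1.092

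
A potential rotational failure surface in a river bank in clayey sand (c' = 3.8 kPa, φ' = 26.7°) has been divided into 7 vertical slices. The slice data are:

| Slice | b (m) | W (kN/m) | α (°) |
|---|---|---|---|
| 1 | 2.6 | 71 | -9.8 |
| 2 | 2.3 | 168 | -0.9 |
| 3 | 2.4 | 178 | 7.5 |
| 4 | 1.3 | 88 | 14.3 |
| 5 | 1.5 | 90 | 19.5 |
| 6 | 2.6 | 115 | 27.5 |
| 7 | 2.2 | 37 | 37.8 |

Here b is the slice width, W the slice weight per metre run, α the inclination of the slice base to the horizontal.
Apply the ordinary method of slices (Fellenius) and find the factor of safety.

Ordinary method of slices: FS = Σ[c'·Δl_i + (W_i cosα_i)·tanφ'] / Σ W_i sinα_i, with Δl_i = b_i / cosα_i.
Slice 1: Δl = 2.6/cos(-9.8°) = 2.639 m; N'_1 = 71·cos(-9.8°) = 70.0; c'Δl = 10.03; W sinα = -12.1
Slice 2: Δl = 2.3/cos(-0.9°) = 2.300 m; N'_2 = 168·cos(-0.9°) = 168.0; c'Δl = 8.74; W sinα = -2.6
Slice 3: Δl = 2.4/cos7.5° = 2.421 m; N'_3 = 178·cos7.5° = 176.5; c'Δl = 9.20; W sinα = 23.2
Slice 4: Δl = 1.3/cos14.3° = 1.342 m; N'_4 = 88·cos14.3° = 85.3; c'Δl = 5.10; W sinα = 21.7
Slice 5: Δl = 1.5/cos19.5° = 1.591 m; N'_5 = 90·cos19.5° = 84.8; c'Δl = 6.05; W sinα = 30.0
Slice 6: Δl = 2.6/cos27.5° = 2.931 m; N'_6 = 115·cos27.5° = 102.0; c'Δl = 11.14; W sinα = 53.1
Slice 7: Δl = 2.2/cos37.8° = 2.784 m; N'_7 = 37·cos37.8° = 29.2; c'Δl = 10.58; W sinα = 22.7
Σc'Δl = 60.8 kN/m; ΣN' = 715.8 kN/m; ΣW sinα = 136.1 kN/m
Resisting = 60.8 + 715.8·tan26.7° = 60.8 + 360.0 = 420.8 kN/m
FS = 420.8 / 136.1 = 3.093

FS = 3.09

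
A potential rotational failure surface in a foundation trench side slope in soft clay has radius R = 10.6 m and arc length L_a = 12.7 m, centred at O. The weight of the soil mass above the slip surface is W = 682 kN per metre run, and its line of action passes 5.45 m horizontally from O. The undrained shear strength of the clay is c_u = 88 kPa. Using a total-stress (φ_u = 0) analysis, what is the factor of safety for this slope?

FS = 3.19

Taking moments about the centre O, the resisting moment is provided by the undrained shear strength acting along the arc:
M_R = c_u·L_a·R = 88·12.70·10.6 = 11846.6 kN·m/m
M_D = W·d = 682·5.45 = 3716.9 kN·m/m
FS = M_R / M_D = 11846.6 / 3716.9 = 3.187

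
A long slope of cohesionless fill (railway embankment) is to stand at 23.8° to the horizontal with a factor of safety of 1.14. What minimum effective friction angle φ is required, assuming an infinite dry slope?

FS = tanφ/tanβ ⇒ tanφ = FS · tanβ = 1.14 · tan23.8° = 0.5028
φ = arctan(0.5028) = 26.69°

φ = 26.7°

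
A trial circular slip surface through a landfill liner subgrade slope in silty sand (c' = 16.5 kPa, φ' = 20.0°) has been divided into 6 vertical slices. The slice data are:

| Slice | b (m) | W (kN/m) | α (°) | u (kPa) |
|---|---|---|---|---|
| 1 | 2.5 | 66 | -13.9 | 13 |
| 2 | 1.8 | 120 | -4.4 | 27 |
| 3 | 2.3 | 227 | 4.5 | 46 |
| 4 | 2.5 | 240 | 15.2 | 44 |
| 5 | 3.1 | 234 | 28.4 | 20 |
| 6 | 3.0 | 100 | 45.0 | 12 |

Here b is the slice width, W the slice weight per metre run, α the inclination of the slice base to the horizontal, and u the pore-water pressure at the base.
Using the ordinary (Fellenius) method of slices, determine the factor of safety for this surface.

Ordinary method of slices: FS = Σ[c'·Δl_i + (W_i cosα_i − u_i·Δl_i)·tanφ'] / Σ W_i sinα_i, with Δl_i = b_i / cosα_i.
Slice 1: Δl = 2.5/cos(-13.9°) = 2.575 m; N'_1 = 66·cos(-13.9°) − 13·2.575 = 30.6; c'Δl = 42.49; W sinα = -15.9
Slice 2: Δl = 1.8/cos(-4.4°) = 1.805 m; N'_2 = 120·cos(-4.4°) − 27·1.805 = 70.9; c'Δl = 29.79; W sinα = -9.2
Slice 3: Δl = 2.3/cos4.5° = 2.307 m; N'_3 = 227·cos4.5° − 46·2.307 = 120.2; c'Δl = 38.07; W sinα = 17.8
Slice 4: Δl = 2.5/cos15.2° = 2.591 m; N'_4 = 240·cos15.2° − 44·2.591 = 117.6; c'Δl = 42.75; W sinα = 62.9
Slice 5: Δl = 3.1/cos28.4° = 3.524 m; N'_5 = 234·cos28.4° − 20·3.524 = 135.4; c'Δl = 58.15; W sinα = 111.3
Slice 6: Δl = 3.0/cos45.0° = 4.243 m; N'_6 = 100·cos45.0° − 12·4.243 = 19.8; c'Δl = 70.00; W sinα = 70.7
Σc'Δl = 281.2 kN/m; ΣN' = 494.4 kN/m; ΣW sinα = 237.7 kN/m
Resisting = 281.2 + 494.4·tan20.0° = 281.2 + 180.0 = 461.2 kN/m
FS = 461.2 / 237.7 = 1.940

FS = 1.94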